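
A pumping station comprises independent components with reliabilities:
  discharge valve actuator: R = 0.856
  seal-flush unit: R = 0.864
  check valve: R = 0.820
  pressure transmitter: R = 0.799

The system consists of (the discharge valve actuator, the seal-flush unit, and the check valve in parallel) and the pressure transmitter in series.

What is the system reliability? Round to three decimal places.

0.796

Parallel (discharge valve actuator, seal-flush unit, and check valve): 1 − (1 − 0.85600)(1 − 0.86400)(1 − 0.82000) = 0.99647
Series ([0.99647] and pressure transmitter): 0.99647 × 0.79900 = 0.796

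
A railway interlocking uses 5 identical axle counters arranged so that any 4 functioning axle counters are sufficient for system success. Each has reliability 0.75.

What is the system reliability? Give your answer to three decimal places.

R = Σ_{i=4}^{5} C(5,i) p^i (1−p)^{5−i} with p = 0.75
C(5,4)·0.75^4·0.25^1 = 0.39551
C(5,5)·0.75^5·0.25^0 = 0.23730
Sum = 0.633

0.633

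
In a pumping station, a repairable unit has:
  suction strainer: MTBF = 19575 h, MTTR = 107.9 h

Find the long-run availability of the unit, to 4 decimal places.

0.9945

A(suction strainer) = MTBF/(MTBF+MTTR) = 19575/(19575+107.9) = 0.9945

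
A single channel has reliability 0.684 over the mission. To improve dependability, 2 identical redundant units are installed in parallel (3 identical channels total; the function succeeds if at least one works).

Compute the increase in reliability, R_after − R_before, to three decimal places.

R_before = 0.684
R_after = 1 − (1 − 0.684)^3 = 0.968
ΔR = 0.968 − 0.684 = 0.284

0.284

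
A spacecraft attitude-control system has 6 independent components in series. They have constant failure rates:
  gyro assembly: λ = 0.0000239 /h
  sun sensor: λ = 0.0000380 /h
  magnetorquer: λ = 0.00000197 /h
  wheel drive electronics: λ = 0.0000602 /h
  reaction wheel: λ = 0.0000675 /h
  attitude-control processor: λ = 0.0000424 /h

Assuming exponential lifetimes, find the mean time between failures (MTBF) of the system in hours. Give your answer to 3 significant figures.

Series of exponential components: λ_sys = Σ λ_i
λ_sys = 0.0000239 + 0.0000380 + 0.00000197 + 0.0000602 + 0.0000675 + 0.0000424 = 2.3397e-04 /h
MTBF = 1 / λ_sys = 4270 h

4270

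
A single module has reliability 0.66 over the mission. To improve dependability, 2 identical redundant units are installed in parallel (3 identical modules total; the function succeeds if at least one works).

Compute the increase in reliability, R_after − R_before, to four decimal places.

0.3007

R_before = 0.66
R_after = 1 − (1 − 0.66)^3 = 0.9607
ΔR = 0.9607 − 0.66 = 0.3007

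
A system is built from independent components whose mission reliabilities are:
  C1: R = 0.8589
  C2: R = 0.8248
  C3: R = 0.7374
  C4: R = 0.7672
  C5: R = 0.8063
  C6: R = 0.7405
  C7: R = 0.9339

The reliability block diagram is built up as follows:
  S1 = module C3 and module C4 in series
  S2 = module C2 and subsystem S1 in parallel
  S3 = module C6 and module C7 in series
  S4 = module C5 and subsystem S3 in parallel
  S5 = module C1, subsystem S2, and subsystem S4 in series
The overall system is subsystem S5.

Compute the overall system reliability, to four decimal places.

Series (C3 and C4): 0.737400 × 0.767200 = 0.565733
Parallel (C2 and [0.565733]): 1 − (1 − 0.824800)(1 − 0.565733) = 0.923916
Series (C6 and C7): 0.740500 × 0.933900 = 0.691553
Parallel (C5 and [0.691553]): 1 − (1 − 0.806300)(1 − 0.691553) = 0.940254
Series (C1, [0.923916], and [0.940254]): 0.858900 × 0.923916 × 0.940254 = 0.7461

0.7461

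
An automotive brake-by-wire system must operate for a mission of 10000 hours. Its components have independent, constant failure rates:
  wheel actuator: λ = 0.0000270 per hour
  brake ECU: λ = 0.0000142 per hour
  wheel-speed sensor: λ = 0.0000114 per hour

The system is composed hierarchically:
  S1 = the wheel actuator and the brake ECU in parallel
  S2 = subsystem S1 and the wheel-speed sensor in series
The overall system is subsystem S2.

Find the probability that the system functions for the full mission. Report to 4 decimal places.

0.8643

R(wheel actuator) = exp(−0.0000270 × 10000) = 0.763379
R(brake ECU) = exp(−0.0000142 × 10000) = 0.867621
R(wheel-speed sensor) = exp(−0.0000114 × 10000) = 0.892258
Parallel (wheel actuator and brake ECU): 1 − (1 − 0.763379)(1 − 0.867621) = 0.968676
Series ([0.968676] and wheel-speed sensor): 0.968676 × 0.892258 = 0.8643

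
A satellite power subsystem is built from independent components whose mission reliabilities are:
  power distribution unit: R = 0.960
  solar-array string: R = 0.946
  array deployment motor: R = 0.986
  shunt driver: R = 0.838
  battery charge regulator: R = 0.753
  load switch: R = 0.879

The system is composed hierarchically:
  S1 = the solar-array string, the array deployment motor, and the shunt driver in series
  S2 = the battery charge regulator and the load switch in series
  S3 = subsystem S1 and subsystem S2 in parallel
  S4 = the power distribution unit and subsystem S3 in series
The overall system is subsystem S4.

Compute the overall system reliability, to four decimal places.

Series (solar-array string, array deployment motor, and shunt driver): 0.946000 × 0.986000 × 0.838000 = 0.781650
Series (battery charge regulator and load switch): 0.753000 × 0.879000 = 0.661887
Parallel ([0.781650] and [0.661887]): 1 − (1 − 0.781650)(1 − 0.661887) = 0.926173
Series (power distribution unit and [0.926173]): 0.960000 × 0.926173 = 0.8891

0.8891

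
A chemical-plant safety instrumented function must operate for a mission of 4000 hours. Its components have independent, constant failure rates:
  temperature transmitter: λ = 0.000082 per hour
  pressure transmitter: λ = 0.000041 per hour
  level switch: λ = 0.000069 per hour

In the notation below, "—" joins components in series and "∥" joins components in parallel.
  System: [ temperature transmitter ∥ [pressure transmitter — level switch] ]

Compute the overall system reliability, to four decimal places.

0.9005

R(temperature transmitter) = exp(−0.000082 × 4000) = 0.720363
R(pressure transmitter) = exp(−0.000041 × 4000) = 0.848742
R(level switch) = exp(−0.000069 × 4000) = 0.758813
Series (pressure transmitter and level switch): 0.848742 × 0.758813 = 0.644036
Parallel (temperature transmitter and [0.644036]): 1 − (1 − 0.720363)(1 − 0.644036) = 0.9005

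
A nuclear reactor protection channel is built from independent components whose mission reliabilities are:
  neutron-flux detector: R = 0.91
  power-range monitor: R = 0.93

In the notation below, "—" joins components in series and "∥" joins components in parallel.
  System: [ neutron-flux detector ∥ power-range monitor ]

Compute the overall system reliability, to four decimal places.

Parallel (neutron-flux detector and power-range monitor): 1 − (1 − 0.910000)(1 − 0.930000) = 0.9937

0.9937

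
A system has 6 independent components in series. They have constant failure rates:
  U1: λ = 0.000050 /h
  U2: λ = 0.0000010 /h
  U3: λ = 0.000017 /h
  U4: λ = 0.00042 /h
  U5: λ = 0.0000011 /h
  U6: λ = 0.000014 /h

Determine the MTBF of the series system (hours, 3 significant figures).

1990

Series of exponential components: λ_sys = Σ λ_i
λ_sys = 0.000050 + 0.0000010 + 0.000017 + 0.00042 + 0.0000011 + 0.000014 = 5.0310e-04 /h
MTBF = 1 / λ_sys = 1990 h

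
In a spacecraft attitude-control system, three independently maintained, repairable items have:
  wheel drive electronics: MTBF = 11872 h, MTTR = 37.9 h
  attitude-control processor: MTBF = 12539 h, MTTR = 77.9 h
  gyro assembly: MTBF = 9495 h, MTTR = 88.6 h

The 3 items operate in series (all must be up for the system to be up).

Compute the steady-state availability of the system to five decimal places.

0.98150

A(wheel drive electronics) = MTBF/(MTBF+MTTR) = 11872/(11872+37.9) = 0.996818
A(attitude-control processor) = MTBF/(MTBF+MTTR) = 12539/(12539+77.9) = 0.993826
A(gyro assembly) = MTBF/(MTBF+MTTR) = 9495/(9495+88.6) = 0.990755
Series availability: 0.996818 × 0.993826 × 0.990755 = 0.98150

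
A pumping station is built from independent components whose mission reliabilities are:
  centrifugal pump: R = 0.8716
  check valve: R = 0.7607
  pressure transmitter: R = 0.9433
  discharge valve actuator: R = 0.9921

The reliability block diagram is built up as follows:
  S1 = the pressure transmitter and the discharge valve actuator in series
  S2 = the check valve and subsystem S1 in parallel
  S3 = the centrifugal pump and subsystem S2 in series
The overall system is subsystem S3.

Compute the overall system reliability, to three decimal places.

0.858

Series (pressure transmitter and discharge valve actuator): 0.94330 × 0.99210 = 0.93585
Parallel (check valve and [0.93585]): 1 − (1 − 0.76070)(1 − 0.93585) = 0.98465
Series (centrifugal pump and [0.98465]): 0.87160 × 0.98465 = 0.858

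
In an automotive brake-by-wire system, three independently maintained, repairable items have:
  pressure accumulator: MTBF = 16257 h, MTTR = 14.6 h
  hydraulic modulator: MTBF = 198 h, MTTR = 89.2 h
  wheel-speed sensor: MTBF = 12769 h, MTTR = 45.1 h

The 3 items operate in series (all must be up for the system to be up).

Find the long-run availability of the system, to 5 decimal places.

0.68637

A(pressure accumulator) = MTBF/(MTBF+MTTR) = 16257/(16257+14.6) = 0.999103
A(hydraulic modulator) = MTBF/(MTBF+MTTR) = 198/(198+89.2) = 0.689415
A(wheel-speed sensor) = MTBF/(MTBF+MTTR) = 12769/(12769+45.1) = 0.996480
Series availability: 0.999103 × 0.689415 × 0.996480 = 0.68637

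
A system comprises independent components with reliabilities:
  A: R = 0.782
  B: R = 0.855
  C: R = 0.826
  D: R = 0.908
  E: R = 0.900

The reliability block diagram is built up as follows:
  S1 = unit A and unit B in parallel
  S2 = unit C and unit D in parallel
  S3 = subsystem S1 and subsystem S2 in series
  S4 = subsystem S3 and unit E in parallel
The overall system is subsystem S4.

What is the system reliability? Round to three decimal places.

0.995

Parallel (A and B): 1 − (1 − 0.78200)(1 − 0.85500) = 0.96839
Parallel (C and D): 1 − (1 − 0.82600)(1 − 0.90800) = 0.98399
Series ([0.96839] and [0.98399]): 0.96839 × 0.98399 = 0.95289
Parallel ([0.95289] and E): 1 − (1 − 0.95289)(1 − 0.90000) = 0.995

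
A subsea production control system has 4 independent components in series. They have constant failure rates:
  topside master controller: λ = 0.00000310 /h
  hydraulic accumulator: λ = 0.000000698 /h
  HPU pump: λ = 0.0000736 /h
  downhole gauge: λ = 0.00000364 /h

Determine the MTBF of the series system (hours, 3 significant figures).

12300

Series of exponential components: λ_sys = Σ λ_i
λ_sys = 0.00000310 + 0.000000698 + 0.0000736 + 0.00000364 = 8.1038e-05 /h
MTBF = 1 / λ_sys = 12300 h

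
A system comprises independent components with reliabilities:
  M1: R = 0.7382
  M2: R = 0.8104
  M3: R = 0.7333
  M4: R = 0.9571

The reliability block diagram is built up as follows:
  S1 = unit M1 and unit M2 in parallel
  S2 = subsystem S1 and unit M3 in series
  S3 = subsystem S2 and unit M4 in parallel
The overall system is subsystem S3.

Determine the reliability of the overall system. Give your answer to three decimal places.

0.987

Parallel (M1 and M2): 1 − (1 − 0.73820)(1 − 0.81040) = 0.95036
Series ([0.95036] and M3): 0.95036 × 0.73330 = 0.69690
Parallel ([0.69690] and M4): 1 − (1 − 0.69690)(1 − 0.95710) = 0.987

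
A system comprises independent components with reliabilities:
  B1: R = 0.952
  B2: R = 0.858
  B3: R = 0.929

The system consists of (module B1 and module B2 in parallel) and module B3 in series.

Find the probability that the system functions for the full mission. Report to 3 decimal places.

0.923

Parallel (B1 and B2): 1 − (1 − 0.95200)(1 − 0.85800) = 0.99318
Series ([0.99318] and B3): 0.99318 × 0.92900 = 0.923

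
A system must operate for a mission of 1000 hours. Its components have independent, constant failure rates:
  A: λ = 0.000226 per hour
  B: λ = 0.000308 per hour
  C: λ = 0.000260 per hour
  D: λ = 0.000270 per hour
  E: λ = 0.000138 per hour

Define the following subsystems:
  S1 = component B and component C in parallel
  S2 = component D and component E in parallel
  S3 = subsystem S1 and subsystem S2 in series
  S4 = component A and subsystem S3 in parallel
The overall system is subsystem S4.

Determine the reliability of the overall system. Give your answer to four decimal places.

R(A) = exp(−0.000226 × 1000) = 0.797718
R(B) = exp(−0.000308 × 1000) = 0.734915
R(C) = exp(−0.000260 × 1000) = 0.771052
R(D) = exp(−0.000270 × 1000) = 0.763379
R(E) = exp(−0.000138 × 1000) = 0.871099
Parallel (B and C): 1 − (1 − 0.734915)(1 − 0.771052) = 0.939309
Parallel (D and E): 1 − (1 − 0.763379)(1 − 0.871099) = 0.969499
Series ([0.939309] and [0.969499]): 0.939309 × 0.969499 = 0.910659
Parallel (A and [0.910659]): 1 − (1 − 0.797718)(1 − 0.910659) = 0.9819

0.9819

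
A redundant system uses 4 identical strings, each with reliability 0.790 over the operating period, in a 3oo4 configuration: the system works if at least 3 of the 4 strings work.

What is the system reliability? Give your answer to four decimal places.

0.8037

R = Σ_{i=3}^{4} C(4,i) p^i (1−p)^{4−i} with p = 0.790
C(4,3)·0.790^3·0.210^1 = 0.414153
C(4,4)·0.790^4·0.210^0 = 0.389501
Sum = 0.8037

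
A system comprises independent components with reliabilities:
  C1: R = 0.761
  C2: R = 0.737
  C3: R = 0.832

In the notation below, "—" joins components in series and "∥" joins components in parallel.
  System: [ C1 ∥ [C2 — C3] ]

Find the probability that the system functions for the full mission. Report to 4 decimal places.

0.9076

Series (C2 and C3): 0.737000 × 0.832000 = 0.613184
Parallel (C1 and [0.613184]): 1 − (1 − 0.761000)(1 − 0.613184) = 0.9076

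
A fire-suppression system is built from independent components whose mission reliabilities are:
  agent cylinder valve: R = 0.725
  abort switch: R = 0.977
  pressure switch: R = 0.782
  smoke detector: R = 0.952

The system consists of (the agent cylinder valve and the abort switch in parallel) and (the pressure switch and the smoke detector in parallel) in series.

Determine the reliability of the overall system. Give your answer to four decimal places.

0.9833

Parallel (agent cylinder valve and abort switch): 1 − (1 − 0.725000)(1 − 0.977000) = 0.993675
Parallel (pressure switch and smoke detector): 1 − (1 − 0.782000)(1 − 0.952000) = 0.989536
Series ([0.993675] and [0.989536]): 0.993675 × 0.989536 = 0.9833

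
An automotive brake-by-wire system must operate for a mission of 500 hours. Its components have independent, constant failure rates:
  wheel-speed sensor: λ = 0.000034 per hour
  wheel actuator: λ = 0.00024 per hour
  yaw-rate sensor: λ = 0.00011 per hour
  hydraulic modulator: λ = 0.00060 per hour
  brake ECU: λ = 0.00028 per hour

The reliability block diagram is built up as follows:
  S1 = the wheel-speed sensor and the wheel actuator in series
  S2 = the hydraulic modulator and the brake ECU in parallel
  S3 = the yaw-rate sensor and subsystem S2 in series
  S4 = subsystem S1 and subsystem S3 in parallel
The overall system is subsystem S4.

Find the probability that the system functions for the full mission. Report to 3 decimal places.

R(wheel-speed sensor) = exp(−0.000034 × 500) = 0.98314
R(wheel actuator) = exp(−0.00024 × 500) = 0.88692
R(yaw-rate sensor) = exp(−0.00011 × 500) = 0.94649
R(hydraulic modulator) = exp(−0.00060 × 500) = 0.74082
R(brake ECU) = exp(−0.00028 × 500) = 0.86936
Series (wheel-speed sensor and wheel actuator): 0.98314 × 0.88692 = 0.87197
Parallel (hydraulic modulator and brake ECU): 1 − (1 − 0.74082)(1 − 0.86936) = 0.96614
Series (yaw-rate sensor and [0.96614]): 0.94649 × 0.96614 = 0.91444
Parallel ([0.87197] and [0.91444]): 1 − (1 − 0.87197)(1 − 0.91444) = 0.989

0.989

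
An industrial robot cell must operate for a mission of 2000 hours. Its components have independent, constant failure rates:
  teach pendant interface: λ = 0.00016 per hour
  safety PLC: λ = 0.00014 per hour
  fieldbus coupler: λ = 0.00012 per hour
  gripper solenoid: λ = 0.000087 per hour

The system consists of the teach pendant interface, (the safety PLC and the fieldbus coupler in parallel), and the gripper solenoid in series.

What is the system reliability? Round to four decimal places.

0.5784

R(teach pendant interface) = exp(−0.00016 × 2000) = 0.726149
R(safety PLC) = exp(−0.00014 × 2000) = 0.755784
R(fieldbus coupler) = exp(−0.00012 × 2000) = 0.786628
R(gripper solenoid) = exp(−0.000087 × 2000) = 0.840297
Parallel (safety PLC and fieldbus coupler): 1 − (1 − 0.755784)(1 − 0.786628) = 0.947891
Series (teach pendant interface, [0.947891], and gripper solenoid): 0.726149 × 0.947891 × 0.840297 = 0.5784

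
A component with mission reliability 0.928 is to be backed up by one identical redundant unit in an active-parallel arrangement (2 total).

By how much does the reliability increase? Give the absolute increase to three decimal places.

0.067

R_before = 0.928
R_after = 1 − (1 − 0.928)^2 = 0.995
ΔR = 0.995 − 0.928 = 0.067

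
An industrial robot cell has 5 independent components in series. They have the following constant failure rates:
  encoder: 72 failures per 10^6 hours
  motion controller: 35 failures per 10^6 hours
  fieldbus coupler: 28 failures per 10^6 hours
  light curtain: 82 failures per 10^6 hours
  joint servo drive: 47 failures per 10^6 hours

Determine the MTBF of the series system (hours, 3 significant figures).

Series of exponential components: λ_sys = Σ λ_i
λ_sys = 0.000072 + 0.000035 + 0.000028 + 0.000082 + 0.000047 = 2.6400e-04 /h
MTBF = 1 / λ_sys = 3790 h

3790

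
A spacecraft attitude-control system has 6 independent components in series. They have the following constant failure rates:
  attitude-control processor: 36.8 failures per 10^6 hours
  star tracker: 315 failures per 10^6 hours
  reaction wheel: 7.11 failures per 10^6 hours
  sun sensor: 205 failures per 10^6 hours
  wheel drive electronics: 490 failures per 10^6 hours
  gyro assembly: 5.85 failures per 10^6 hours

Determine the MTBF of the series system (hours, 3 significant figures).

Series of exponential components: λ_sys = Σ λ_i
λ_sys = 0.0000368 + 0.000315 + 0.00000711 + 0.000205 + 0.000490 + 0.00000585 = 1.0598e-03 /h
MTBF = 1 / λ_sys = 944 h

944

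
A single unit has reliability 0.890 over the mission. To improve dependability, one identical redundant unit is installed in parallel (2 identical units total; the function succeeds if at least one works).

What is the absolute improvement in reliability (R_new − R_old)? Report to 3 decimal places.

R_before = 0.890
R_after = 1 − (1 − 0.890)^2 = 0.988
ΔR = 0.988 − 0.890 = 0.098

0.098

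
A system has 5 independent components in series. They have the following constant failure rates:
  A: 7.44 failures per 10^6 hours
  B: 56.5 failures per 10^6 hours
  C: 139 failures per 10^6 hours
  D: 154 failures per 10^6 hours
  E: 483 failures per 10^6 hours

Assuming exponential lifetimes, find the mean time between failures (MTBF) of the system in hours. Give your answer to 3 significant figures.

1190

Series of exponential components: λ_sys = Σ λ_i
λ_sys = 0.00000744 + 0.0000565 + 0.000139 + 0.000154 + 0.000483 = 8.3994e-04 /h
MTBF = 1 / λ_sys = 1190 h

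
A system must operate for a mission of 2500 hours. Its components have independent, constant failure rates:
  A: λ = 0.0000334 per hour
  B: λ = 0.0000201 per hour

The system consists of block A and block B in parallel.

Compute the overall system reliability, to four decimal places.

0.9961

R(A) = exp(−0.0000334 × 2500) = 0.919891
R(B) = exp(−0.0000201 × 2500) = 0.950992
Parallel (A and B): 1 − (1 − 0.919891)(1 − 0.950992) = 0.9961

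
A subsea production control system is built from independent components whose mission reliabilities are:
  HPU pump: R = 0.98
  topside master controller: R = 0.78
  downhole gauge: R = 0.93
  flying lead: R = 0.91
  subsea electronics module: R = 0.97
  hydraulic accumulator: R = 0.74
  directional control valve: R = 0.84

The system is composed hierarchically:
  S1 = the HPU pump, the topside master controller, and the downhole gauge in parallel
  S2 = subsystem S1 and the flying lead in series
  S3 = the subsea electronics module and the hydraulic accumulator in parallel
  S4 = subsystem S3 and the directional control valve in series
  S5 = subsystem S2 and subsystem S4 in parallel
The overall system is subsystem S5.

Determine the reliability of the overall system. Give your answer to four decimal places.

Parallel (HPU pump, topside master controller, and downhole gauge): 1 − (1 − 0.980000)(1 − 0.780000)(1 − 0.930000) = 0.999692
Series ([0.999692] and flying lead): 0.999692 × 0.910000 = 0.909720
Parallel (subsea electronics module and hydraulic accumulator): 1 − (1 − 0.970000)(1 − 0.740000) = 0.992200
Series ([0.992200] and directional control valve): 0.992200 × 0.840000 = 0.833448
Parallel ([0.909720] and [0.833448]): 1 − (1 − 0.909720)(1 − 0.833448) = 0.9850

0.9850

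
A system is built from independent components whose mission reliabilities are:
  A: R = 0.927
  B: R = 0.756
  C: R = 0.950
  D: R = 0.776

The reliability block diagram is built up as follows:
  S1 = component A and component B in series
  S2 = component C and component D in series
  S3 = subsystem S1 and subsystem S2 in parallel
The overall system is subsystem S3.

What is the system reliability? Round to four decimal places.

Series (A and B): 0.927000 × 0.756000 = 0.700812
Series (C and D): 0.950000 × 0.776000 = 0.737200
Parallel ([0.700812] and [0.737200]): 1 − (1 − 0.700812)(1 − 0.737200) = 0.9214

0.9214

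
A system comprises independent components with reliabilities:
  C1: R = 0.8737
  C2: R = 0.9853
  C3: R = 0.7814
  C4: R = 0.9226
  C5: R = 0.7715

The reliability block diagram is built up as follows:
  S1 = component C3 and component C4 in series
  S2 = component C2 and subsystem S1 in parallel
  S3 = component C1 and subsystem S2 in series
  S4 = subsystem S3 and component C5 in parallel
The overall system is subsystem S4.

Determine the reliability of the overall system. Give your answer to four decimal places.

0.9703

Series (C3 and C4): 0.781400 × 0.922600 = 0.720920
Parallel (C2 and [0.720920]): 1 − (1 − 0.985300)(1 − 0.720920) = 0.995898
Series (C1 and [0.995898]): 0.873700 × 0.995898 = 0.870116
Parallel ([0.870116] and C5): 1 − (1 − 0.870116)(1 − 0.771500) = 0.9703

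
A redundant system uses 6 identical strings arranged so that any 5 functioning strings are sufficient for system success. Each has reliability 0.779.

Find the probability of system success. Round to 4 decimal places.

R = Σ_{i=5}^{6} C(6,i) p^i (1−p)^{6−i} with p = 0.779
C(6,5)·0.779^5·0.221^1 = 0.380392
C(6,6)·0.779^6·0.221^0 = 0.223473
Sum = 0.6039

0.6039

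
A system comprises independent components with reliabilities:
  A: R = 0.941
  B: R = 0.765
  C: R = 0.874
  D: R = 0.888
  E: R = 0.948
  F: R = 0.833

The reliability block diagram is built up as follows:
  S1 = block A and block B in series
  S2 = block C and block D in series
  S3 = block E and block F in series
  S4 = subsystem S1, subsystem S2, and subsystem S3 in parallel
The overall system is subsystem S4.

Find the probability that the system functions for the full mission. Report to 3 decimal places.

Series (A and B): 0.94100 × 0.76500 = 0.71987
Series (C and D): 0.87400 × 0.88800 = 0.77611
Series (E and F): 0.94800 × 0.83300 = 0.78968
Parallel ([0.71987], [0.77611], and [0.78968]): 1 − (1 − 0.71987)(1 − 0.77611)(1 − 0.78968) = 0.987

0.987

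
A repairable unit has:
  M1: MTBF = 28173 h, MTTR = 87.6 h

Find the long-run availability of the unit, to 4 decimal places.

A(M1) = MTBF/(MTBF+MTTR) = 28173/(28173+87.6) = 0.9969

0.9969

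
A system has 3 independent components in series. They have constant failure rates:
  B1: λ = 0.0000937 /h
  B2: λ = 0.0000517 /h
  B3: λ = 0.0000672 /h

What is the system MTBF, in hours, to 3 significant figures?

Series of exponential components: λ_sys = Σ λ_i
λ_sys = 0.0000937 + 0.0000517 + 0.0000672 = 2.1260e-04 /h
MTBF = 1 / λ_sys = 4700 h

4700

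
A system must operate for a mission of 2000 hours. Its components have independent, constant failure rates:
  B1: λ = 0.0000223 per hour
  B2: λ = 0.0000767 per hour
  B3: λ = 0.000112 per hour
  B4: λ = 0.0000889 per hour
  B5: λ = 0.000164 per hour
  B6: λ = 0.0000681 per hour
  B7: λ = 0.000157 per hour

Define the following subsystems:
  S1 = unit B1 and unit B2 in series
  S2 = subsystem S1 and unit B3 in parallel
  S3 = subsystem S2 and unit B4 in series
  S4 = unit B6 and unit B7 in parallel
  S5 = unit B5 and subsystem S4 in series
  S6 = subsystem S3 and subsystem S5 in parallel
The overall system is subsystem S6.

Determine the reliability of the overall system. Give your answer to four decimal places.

0.9412

R(B1) = exp(−0.0000223 × 2000) = 0.956380
R(B2) = exp(−0.0000767 × 2000) = 0.857787
R(B3) = exp(−0.000112 × 2000) = 0.799315
R(B4) = exp(−0.0000889 × 2000) = 0.837110
R(B5) = exp(−0.000164 × 2000) = 0.720363
R(B6) = exp(−0.0000681 × 2000) = 0.872668
R(B7) = exp(−0.000157 × 2000) = 0.730519
Series (B1 and B2): 0.956380 × 0.857787 = 0.820370
Parallel ([0.820370] and B3): 1 − (1 − 0.820370)(1 − 0.799315) = 0.963951
Series ([0.963951] and B4): 0.963951 × 0.837110 = 0.806933
Parallel (B6 and B7): 1 − (1 − 0.872668)(1 − 0.730519) = 0.965686
Series (B5 and [0.965686]): 0.720363 × 0.965686 = 0.695644
Parallel ([0.806933] and [0.695644]): 1 − (1 − 0.806933)(1 − 0.695644) = 0.9412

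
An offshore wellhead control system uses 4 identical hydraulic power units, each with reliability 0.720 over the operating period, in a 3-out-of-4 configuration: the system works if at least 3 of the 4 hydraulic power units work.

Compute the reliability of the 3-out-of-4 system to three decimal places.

R = Σ_{i=3}^{4} C(4,i) p^i (1−p)^{4−i} with p = 0.720
C(4,3)·0.720^3·0.280^1 = 0.41804
C(4,4)·0.720^4·0.280^0 = 0.26874
Sum = 0.687

0.687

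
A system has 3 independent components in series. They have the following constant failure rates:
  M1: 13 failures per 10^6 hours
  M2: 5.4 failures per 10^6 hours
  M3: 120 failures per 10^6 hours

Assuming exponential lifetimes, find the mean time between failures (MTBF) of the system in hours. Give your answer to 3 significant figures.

Series of exponential components: λ_sys = Σ λ_i
λ_sys = 0.000013 + 0.0000054 + 0.00012 = 1.3840e-04 /h
MTBF = 1 / λ_sys = 7230 h

7230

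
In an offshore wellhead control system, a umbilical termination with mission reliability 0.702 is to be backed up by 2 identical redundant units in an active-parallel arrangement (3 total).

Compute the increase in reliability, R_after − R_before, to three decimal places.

R_before = 0.702
R_after = 1 − (1 − 0.702)^3 = 0.974
ΔR = 0.974 − 0.702 = 0.272

0.272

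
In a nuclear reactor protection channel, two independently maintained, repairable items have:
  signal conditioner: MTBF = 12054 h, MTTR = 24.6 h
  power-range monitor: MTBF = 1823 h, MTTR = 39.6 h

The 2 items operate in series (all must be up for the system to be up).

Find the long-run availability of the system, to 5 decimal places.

A(signal conditioner) = MTBF/(MTBF+MTTR) = 12054/(12054+24.6) = 0.997963
A(power-range monitor) = MTBF/(MTBF+MTTR) = 1823/(1823+39.6) = 0.978739
Series availability: 0.997963 × 0.978739 = 0.97675

0.97675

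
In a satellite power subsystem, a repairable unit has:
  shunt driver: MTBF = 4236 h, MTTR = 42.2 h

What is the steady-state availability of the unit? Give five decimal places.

A(shunt driver) = MTBF/(MTBF+MTTR) = 4236/(4236+42.2) = 0.99014

0.99014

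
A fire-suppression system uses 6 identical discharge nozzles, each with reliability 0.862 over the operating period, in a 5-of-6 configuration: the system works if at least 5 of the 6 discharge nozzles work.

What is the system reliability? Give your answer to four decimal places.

0.8043

R = Σ_{i=5}^{6} C(6,i) p^i (1−p)^{6−i} with p = 0.862
C(6,5)·0.862^5·0.138^1 = 0.394064
C(6,6)·0.862^6·0.138^0 = 0.410245
Sum = 0.8043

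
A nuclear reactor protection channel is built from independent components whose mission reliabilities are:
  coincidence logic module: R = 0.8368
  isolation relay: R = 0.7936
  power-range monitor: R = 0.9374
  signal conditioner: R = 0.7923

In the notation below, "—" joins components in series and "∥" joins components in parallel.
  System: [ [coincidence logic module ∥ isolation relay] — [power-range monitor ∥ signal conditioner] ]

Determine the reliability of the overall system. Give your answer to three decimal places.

0.954

Parallel (coincidence logic module and isolation relay): 1 − (1 − 0.83680)(1 − 0.79360) = 0.96632
Parallel (power-range monitor and signal conditioner): 1 − (1 − 0.93740)(1 − 0.79230) = 0.98700
Series ([0.96632] and [0.98700]): 0.96632 × 0.98700 = 0.954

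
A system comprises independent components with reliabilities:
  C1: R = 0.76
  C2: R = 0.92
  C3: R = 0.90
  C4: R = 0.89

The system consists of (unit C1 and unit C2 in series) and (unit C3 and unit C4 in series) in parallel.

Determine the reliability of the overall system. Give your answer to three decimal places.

Series (C1 and C2): 0.76000 × 0.92000 = 0.69920
Series (C3 and C4): 0.90000 × 0.89000 = 0.80100
Parallel ([0.69920] and [0.80100]): 1 − (1 − 0.69920)(1 − 0.80100) = 0.940

0.940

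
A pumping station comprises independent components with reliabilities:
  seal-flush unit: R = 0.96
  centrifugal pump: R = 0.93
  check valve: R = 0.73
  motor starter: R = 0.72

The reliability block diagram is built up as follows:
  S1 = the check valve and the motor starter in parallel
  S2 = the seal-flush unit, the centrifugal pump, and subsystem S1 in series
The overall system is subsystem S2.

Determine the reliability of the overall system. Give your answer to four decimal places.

0.8253

Parallel (check valve and motor starter): 1 − (1 − 0.730000)(1 − 0.720000) = 0.924400
Series (seal-flush unit, centrifugal pump, and [0.924400]): 0.960000 × 0.930000 × 0.924400 = 0.8253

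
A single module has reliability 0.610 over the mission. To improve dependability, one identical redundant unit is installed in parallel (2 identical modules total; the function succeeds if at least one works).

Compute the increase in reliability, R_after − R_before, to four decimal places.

0.2379

R_before = 0.610
R_after = 1 − (1 − 0.610)^2 = 0.8479
ΔR = 0.8479 − 0.610 = 0.2379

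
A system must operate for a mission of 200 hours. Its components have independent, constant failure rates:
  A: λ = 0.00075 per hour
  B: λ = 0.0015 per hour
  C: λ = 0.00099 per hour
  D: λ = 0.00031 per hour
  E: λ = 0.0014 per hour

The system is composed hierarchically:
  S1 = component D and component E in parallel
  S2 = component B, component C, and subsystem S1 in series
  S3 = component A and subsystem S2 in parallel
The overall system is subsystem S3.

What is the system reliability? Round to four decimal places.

0.9441

R(A) = exp(−0.00075 × 200) = 0.860708
R(B) = exp(−0.0015 × 200) = 0.740818
R(C) = exp(−0.00099 × 200) = 0.820370
R(D) = exp(−0.00031 × 200) = 0.939883
R(E) = exp(−0.0014 × 200) = 0.755784
Parallel (D and E): 1 − (1 − 0.939883)(1 − 0.755784) = 0.985318
Series (B, C, and [0.985318]): 0.740818 × 0.820370 × 0.985318 = 0.598822
Parallel (A and [0.598822]): 1 − (1 − 0.860708)(1 − 0.598822) = 0.9441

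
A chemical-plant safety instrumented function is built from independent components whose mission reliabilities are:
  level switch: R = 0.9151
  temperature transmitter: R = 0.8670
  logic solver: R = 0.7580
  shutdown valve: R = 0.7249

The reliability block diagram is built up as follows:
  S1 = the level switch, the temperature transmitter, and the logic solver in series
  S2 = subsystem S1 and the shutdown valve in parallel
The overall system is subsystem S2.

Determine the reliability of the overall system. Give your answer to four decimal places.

Series (level switch, temperature transmitter, and logic solver): 0.915100 × 0.867000 × 0.758000 = 0.601391
Parallel ([0.601391] and shutdown valve): 1 − (1 − 0.601391)(1 − 0.724900) = 0.8903

0.8903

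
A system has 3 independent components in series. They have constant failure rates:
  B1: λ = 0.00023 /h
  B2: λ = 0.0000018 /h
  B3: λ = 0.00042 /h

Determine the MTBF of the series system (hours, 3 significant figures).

1530

Series of exponential components: λ_sys = Σ λ_i
λ_sys = 0.00023 + 0.0000018 + 0.00042 = 6.5180e-04 /h
MTBF = 1 / λ_sys = 1530 h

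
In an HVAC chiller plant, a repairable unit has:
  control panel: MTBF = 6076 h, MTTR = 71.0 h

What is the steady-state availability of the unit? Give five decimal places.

0.98845

A(control panel) = MTBF/(MTBF+MTTR) = 6076/(6076+71.0) = 0.98845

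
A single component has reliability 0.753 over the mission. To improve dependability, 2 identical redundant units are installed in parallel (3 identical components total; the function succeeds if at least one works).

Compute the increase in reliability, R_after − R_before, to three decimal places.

0.232

R_before = 0.753
R_after = 1 − (1 − 0.753)^3 = 0.985
ΔR = 0.985 − 0.753 = 0.232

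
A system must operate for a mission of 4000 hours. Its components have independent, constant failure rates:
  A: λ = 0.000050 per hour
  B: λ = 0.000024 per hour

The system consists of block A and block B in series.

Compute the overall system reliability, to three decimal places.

R(A) = exp(−0.000050 × 4000) = 0.81873
R(B) = exp(−0.000024 × 4000) = 0.90846
Series (A and B): 0.81873 × 0.90846 = 0.744

0.744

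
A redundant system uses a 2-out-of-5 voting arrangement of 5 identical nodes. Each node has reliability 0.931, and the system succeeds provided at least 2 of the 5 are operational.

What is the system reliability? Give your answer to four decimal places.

0.9999

R = Σ_{i=2}^{5} C(5,i) p^i (1−p)^{5−i} with p = 0.931
C(5,2)·0.931^2·0.069^3 = 0.002847
C(5,3)·0.931^3·0.069^2 = 0.038419
C(5,4)·0.931^4·0.069^1 = 0.259190
C(5,5)·0.931^5·0.069^0 = 0.699437
Sum = 0.9999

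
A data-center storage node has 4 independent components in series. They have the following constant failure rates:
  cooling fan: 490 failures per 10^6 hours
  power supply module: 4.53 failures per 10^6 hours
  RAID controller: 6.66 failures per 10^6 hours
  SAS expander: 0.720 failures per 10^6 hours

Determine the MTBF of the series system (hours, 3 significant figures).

1990

Series of exponential components: λ_sys = Σ λ_i
λ_sys = 0.000490 + 0.00000453 + 0.00000666 + 0.000000720 = 5.0191e-04 /h
MTBF = 1 / λ_sys = 1990 h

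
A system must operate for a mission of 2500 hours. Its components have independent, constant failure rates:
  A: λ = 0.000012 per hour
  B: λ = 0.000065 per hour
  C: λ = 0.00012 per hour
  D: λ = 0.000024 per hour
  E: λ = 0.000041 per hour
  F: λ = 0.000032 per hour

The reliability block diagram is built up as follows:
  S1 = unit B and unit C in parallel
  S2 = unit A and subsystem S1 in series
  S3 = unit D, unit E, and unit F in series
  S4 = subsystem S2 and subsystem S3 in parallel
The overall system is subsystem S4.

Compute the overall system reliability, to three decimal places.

0.986

R(A) = exp(−0.000012 × 2500) = 0.97045
R(B) = exp(−0.000065 × 2500) = 0.85002
R(C) = exp(−0.00012 × 2500) = 0.74082
R(D) = exp(−0.000024 × 2500) = 0.94176
R(E) = exp(−0.000041 × 2500) = 0.90258
R(F) = exp(−0.000032 × 2500) = 0.92312
Parallel (B and C): 1 − (1 − 0.85002)(1 − 0.74082) = 0.96113
Series (A and [0.96113]): 0.97045 × 0.96113 = 0.93273
Series (D, E, and F): 0.94176 × 0.90258 × 0.92312 = 0.78466
Parallel ([0.93273] and [0.78466]): 1 − (1 − 0.93273)(1 − 0.78466) = 0.986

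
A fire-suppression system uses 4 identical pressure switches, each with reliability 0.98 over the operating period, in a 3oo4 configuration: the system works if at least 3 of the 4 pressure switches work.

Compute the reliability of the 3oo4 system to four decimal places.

0.9977

R = Σ_{i=3}^{4} C(4,i) p^i (1−p)^{4−i} with p = 0.98
C(4,3)·0.98^3·0.02^1 = 0.075295
C(4,4)·0.98^4·0.02^0 = 0.922368
Sum = 0.9977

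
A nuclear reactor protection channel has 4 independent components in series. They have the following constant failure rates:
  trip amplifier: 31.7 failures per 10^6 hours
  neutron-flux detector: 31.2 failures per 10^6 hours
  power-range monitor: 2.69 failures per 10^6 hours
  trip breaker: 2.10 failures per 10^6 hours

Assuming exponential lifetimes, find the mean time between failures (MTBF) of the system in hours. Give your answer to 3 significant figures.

Series of exponential components: λ_sys = Σ λ_i
λ_sys = 0.0000317 + 0.0000312 + 0.00000269 + 0.00000210 = 6.7690e-05 /h
MTBF = 1 / λ_sys = 14800 h

14800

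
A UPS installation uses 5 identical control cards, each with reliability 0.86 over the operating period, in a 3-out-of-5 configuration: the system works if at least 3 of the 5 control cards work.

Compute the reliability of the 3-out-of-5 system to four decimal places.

0.9780

R = Σ_{i=3}^{5} C(5,i) p^i (1−p)^{5−i} with p = 0.86
C(5,3)·0.86^3·0.14^2 = 0.124667
C(5,4)·0.86^4·0.14^1 = 0.382906
C(5,5)·0.86^5·0.14^0 = 0.470427
Sum = 0.9780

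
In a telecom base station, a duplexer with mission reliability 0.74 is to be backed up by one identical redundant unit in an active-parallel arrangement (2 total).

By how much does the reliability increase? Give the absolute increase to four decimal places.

R_before = 0.74
R_after = 1 − (1 − 0.74)^2 = 0.9324
ΔR = 0.9324 − 0.74 = 0.1924

0.1924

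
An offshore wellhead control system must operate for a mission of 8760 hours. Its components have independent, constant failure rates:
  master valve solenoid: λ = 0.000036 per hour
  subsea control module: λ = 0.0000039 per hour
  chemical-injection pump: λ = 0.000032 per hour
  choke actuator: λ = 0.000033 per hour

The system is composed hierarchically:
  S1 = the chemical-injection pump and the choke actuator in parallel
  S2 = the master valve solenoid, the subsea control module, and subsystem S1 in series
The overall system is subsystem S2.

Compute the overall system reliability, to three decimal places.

0.662

R(master valve solenoid) = exp(−0.000036 × 8760) = 0.72953
R(subsea control module) = exp(−0.0000039 × 8760) = 0.96641
R(chemical-injection pump) = exp(−0.000032 × 8760) = 0.75554
R(choke actuator) = exp(−0.000033 × 8760) = 0.74895
Parallel (chemical-injection pump and choke actuator): 1 − (1 − 0.75554)(1 − 0.74895) = 0.93863
Series (master valve solenoid, subsea control module, and [0.93863]): 0.72953 × 0.96641 × 0.93863 = 0.662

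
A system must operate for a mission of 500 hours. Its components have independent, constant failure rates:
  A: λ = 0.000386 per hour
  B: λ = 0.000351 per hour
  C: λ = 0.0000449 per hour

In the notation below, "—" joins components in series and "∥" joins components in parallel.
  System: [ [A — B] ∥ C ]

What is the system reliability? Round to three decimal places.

R(A) = exp(−0.000386 × 500) = 0.82448
R(B) = exp(−0.000351 × 500) = 0.83904
R(C) = exp(−0.0000449 × 500) = 0.97780
Series (A and B): 0.82448 × 0.83904 = 0.69177
Parallel ([0.69177] and C): 1 − (1 − 0.69177)(1 − 0.97780) = 0.993

0.993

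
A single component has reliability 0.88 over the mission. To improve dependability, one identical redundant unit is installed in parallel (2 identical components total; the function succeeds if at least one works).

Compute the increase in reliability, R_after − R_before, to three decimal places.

0.106

R_before = 0.88
R_after = 1 − (1 − 0.88)^2 = 0.986
ΔR = 0.986 − 0.88 = 0.106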